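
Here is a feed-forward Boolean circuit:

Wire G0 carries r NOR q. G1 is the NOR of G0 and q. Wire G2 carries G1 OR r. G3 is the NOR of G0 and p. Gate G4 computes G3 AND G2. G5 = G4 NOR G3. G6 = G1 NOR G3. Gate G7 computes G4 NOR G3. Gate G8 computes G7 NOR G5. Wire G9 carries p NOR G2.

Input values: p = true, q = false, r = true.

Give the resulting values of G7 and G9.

G7 = true, G9 = false

G0 = r NOR q = true NOR false = false
G1 = G0 NOR q = false NOR false = true
G2 = G1 OR r = true OR true = true
G3 = G0 NOR p = false NOR true = false
G4 = G3 AND G2 = false AND true = false
G7 = G4 NOR G3 = false NOR false = true
G9 = p NOR G2 = true NOR true = false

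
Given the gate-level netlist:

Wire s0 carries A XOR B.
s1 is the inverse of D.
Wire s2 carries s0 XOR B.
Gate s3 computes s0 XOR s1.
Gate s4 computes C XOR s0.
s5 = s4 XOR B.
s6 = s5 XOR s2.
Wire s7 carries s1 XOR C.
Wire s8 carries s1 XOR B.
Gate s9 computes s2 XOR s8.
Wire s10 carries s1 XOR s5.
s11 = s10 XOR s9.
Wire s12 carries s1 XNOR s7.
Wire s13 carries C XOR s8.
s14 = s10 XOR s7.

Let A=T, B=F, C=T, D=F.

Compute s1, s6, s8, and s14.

s0 = A XOR B = T XOR F = T
s1 = NOT D = NOT F = T
s2 = s0 XOR B = T XOR F = T
s4 = C XOR s0 = T XOR T = F
s5 = s4 XOR B = F XOR F = F
s6 = s5 XOR s2 = F XOR T = T
s7 = s1 XOR C = T XOR T = F
s8 = s1 XOR B = T XOR F = T
s10 = s1 XOR s5 = T XOR F = T
s14 = s10 XOR s7 = T XOR F = T

s1 = T, s6 = T, s8 = T, s14 = T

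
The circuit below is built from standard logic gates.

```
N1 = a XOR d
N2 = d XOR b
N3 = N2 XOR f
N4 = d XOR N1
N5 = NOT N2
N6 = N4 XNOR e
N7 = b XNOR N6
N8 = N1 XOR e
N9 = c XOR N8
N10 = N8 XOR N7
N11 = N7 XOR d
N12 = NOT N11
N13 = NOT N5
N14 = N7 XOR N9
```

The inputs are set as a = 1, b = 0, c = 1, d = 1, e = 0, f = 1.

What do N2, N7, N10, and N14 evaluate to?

N1 = a XOR d = 1 XOR 1 = 0
N2 = d XOR b = 1 XOR 0 = 1
N4 = d XOR N1 = 1 XOR 0 = 1
N6 = N4 XNOR e = 1 XNOR 0 = 0
N7 = b XNOR N6 = 0 XNOR 0 = 1
N8 = N1 XOR e = 0 XOR 0 = 0
N9 = c XOR N8 = 1 XOR 0 = 1
N10 = N8 XOR N7 = 0 XOR 1 = 1
N14 = N7 XOR N9 = 1 XOR 1 = 0

N2 = 1; N7 = 1; N10 = 1; N14 = 0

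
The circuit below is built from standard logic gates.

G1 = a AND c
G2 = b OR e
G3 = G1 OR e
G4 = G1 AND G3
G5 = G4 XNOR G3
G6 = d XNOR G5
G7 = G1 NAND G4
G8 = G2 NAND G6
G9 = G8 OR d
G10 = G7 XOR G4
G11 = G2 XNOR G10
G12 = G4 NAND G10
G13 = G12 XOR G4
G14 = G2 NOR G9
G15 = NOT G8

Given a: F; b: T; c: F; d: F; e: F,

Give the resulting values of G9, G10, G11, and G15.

G9 = T, G10 = T, G11 = T, G15 = F

G1 = a AND c = F AND F = F
G2 = b OR e = T OR F = T
G3 = G1 OR e = F OR F = F
G4 = G1 AND G3 = F AND F = F
G5 = G4 XNOR G3 = F XNOR F = T
G6 = d XNOR G5 = F XNOR T = F
G7 = G1 NAND G4 = F NAND F = T
G8 = G2 NAND G6 = T NAND F = T
G9 = G8 OR d = T OR F = T
G10 = G7 XOR G4 = T XOR F = T
G11 = G2 XNOR G10 = T XNOR T = T
G15 = NOT G8 = NOT T = F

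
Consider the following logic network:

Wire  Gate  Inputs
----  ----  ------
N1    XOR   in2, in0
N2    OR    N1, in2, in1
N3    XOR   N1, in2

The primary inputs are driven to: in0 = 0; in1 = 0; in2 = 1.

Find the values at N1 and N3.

N1 = 1, N3 = 0

N1 = in2 XOR in0 = 1 XOR 0 = 1
N3 = N1 XOR in2 = 1 XOR 1 = 0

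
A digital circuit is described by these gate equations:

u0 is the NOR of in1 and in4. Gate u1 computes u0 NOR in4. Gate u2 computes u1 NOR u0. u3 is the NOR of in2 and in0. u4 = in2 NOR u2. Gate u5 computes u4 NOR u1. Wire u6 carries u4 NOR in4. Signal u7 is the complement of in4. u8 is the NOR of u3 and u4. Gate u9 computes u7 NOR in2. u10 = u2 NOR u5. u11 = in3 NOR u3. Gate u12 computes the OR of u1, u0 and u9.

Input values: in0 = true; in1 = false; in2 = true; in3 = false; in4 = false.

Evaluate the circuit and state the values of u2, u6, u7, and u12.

u2 = false  u6 = true  u7 = true  u12 = true

u0 = in1 NOR in4 = false NOR false = true
u1 = u0 NOR in4 = true NOR false = false
u2 = u1 NOR u0 = false NOR true = false
u4 = in2 NOR u2 = true NOR false = false
u6 = u4 NOR in4 = false NOR false = true
u7 = NOT in4 = NOT false = true
u9 = u7 NOR in2 = true NOR true = false
u12 = u1 OR u0 OR u9 = false OR true OR false = true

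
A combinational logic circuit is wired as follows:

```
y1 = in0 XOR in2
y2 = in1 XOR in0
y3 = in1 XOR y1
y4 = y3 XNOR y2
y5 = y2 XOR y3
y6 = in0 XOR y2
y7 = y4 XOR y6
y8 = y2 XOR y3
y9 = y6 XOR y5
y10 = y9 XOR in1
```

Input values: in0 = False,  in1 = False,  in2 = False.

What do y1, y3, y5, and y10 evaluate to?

y1 = in0 XOR in2 = False XOR False = False
y2 = in1 XOR in0 = False XOR False = False
y3 = in1 XOR y1 = False XOR False = False
y5 = y2 XOR y3 = False XOR False = False
y6 = in0 XOR y2 = False XOR False = False
y9 = y6 XOR y5 = False XOR False = False
y10 = y9 XOR in1 = False XOR False = False

y1 = False, y3 = False, y5 = False, y10 = False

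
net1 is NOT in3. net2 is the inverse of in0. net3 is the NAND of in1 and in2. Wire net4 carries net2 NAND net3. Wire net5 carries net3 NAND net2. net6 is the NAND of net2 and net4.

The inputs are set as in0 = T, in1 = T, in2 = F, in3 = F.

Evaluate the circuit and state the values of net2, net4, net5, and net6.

net2 = F, net4 = T, net5 = T, net6 = T

net2 = NOT in0 = NOT T = F
net3 = in1 NAND in2 = T NAND F = T
net4 = net2 NAND net3 = F NAND T = T
net5 = net3 NAND net2 = T NAND F = T
net6 = net2 NAND net4 = F NAND T = T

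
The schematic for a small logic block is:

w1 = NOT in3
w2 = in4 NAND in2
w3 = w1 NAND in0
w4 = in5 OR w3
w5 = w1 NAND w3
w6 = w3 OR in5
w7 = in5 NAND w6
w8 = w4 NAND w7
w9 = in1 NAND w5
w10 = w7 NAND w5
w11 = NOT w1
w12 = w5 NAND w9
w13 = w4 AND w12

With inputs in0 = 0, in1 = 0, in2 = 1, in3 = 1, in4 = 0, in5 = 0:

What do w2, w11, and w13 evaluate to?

w1 = NOT in3 = NOT 1 = 0
w2 = in4 NAND in2 = 0 NAND 1 = 1
w3 = w1 NAND in0 = 0 NAND 0 = 1
w4 = in5 OR w3 = 0 OR 1 = 1
w5 = w1 NAND w3 = 0 NAND 1 = 1
w9 = in1 NAND w5 = 0 NAND 1 = 1
w11 = NOT w1 = NOT 0 = 1
w12 = w5 NAND w9 = 1 NAND 1 = 0
w13 = w4 AND w12 = 1 AND 0 = 0

w2 = 1, w11 = 1, w13 = 0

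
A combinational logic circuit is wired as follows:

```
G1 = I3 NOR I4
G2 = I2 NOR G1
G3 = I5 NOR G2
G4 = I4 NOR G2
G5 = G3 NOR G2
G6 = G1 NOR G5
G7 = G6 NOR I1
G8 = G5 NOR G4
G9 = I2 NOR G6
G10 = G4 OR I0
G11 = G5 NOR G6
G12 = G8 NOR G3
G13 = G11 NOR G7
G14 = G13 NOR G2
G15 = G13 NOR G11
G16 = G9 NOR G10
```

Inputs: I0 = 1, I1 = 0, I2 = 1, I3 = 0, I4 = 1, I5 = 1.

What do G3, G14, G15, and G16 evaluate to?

G3 = 0; G14 = 1; G15 = 1; G16 = 0

G1 = I3 NOR I4 = 0 NOR 1 = 0
G2 = I2 NOR G1 = 1 NOR 0 = 0
G3 = I5 NOR G2 = 1 NOR 0 = 0
G4 = I4 NOR G2 = 1 NOR 0 = 0
G5 = G3 NOR G2 = 0 NOR 0 = 1
G6 = G1 NOR G5 = 0 NOR 1 = 0
G7 = G6 NOR I1 = 0 NOR 0 = 1
G9 = I2 NOR G6 = 1 NOR 0 = 0
G10 = G4 OR I0 = 0 OR 1 = 1
G11 = G5 NOR G6 = 1 NOR 0 = 0
G13 = G11 NOR G7 = 0 NOR 1 = 0
G14 = G13 NOR G2 = 0 NOR 0 = 1
G15 = G13 NOR G11 = 0 NOR 0 = 1
G16 = G9 NOR G10 = 0 NOR 1 = 0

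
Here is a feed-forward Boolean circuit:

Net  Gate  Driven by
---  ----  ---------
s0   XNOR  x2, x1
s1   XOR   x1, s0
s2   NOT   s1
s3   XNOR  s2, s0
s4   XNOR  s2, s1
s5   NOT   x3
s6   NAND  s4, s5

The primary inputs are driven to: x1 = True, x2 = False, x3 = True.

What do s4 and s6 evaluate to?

s4 = False  s6 = True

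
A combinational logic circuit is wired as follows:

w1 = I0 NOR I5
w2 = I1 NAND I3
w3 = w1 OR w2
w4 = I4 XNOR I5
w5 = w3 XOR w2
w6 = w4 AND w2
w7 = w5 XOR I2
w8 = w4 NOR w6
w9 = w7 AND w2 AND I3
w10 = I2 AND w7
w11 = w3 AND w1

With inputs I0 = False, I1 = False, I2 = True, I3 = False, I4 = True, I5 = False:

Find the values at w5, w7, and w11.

w5 = False, w7 = True, w11 = True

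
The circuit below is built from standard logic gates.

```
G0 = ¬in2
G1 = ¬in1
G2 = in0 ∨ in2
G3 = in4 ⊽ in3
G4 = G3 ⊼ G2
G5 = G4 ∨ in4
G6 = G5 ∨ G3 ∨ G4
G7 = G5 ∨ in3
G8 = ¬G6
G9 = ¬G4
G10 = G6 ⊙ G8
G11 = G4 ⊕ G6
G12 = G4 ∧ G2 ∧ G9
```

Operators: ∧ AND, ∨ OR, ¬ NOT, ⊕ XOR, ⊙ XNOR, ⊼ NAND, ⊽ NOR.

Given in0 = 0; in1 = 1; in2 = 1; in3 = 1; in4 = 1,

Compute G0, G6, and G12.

G0 = 0, G6 = 1, G12 = 0

G0 = NOT in2 = NOT 1 = 0
G2 = in0 OR in2 = 0 OR 1 = 1
G3 = in4 NOR in3 = 1 NOR 1 = 0
G4 = G3 NAND G2 = 0 NAND 1 = 1
G5 = G4 OR in4 = 1 OR 1 = 1
G6 = G5 OR G3 OR G4 = 1 OR 0 OR 1 = 1
G9 = NOT G4 = NOT 1 = 0
G12 = G4 AND G2 AND G9 = 1 AND 1 AND 0 = 0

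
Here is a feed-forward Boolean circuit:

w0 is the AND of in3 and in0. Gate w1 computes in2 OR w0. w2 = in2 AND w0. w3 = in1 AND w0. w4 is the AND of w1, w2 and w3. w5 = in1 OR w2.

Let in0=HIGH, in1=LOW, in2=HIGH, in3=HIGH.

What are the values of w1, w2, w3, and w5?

w0 = in3 AND in0 = HIGH AND HIGH = HIGH
w1 = in2 OR w0 = HIGH OR HIGH = HIGH
w2 = in2 AND w0 = HIGH AND HIGH = HIGH
w3 = in1 AND w0 = LOW AND HIGH = LOW
w5 = in1 OR w2 = LOW OR HIGH = HIGH

w1 = HIGH, w2 = HIGH, w3 = LOW, w5 = HIGH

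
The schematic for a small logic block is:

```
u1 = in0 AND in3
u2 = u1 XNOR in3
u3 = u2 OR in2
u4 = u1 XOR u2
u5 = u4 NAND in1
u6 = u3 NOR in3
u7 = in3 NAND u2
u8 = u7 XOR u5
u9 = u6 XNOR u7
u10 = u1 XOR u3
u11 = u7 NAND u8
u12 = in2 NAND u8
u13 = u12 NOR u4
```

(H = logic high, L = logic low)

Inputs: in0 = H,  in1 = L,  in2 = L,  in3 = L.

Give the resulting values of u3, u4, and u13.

u3 = H  u4 = H  u13 = L

u1 = in0 AND in3 = H AND L = L
u2 = u1 XNOR in3 = L XNOR L = H
u3 = u2 OR in2 = H OR L = H
u4 = u1 XOR u2 = L XOR H = H
u5 = u4 NAND in1 = H NAND L = H
u7 = in3 NAND u2 = L NAND H = H
u8 = u7 XOR u5 = H XOR H = L
u12 = in2 NAND u8 = L NAND L = H
u13 = u12 NOR u4 = H NOR H = L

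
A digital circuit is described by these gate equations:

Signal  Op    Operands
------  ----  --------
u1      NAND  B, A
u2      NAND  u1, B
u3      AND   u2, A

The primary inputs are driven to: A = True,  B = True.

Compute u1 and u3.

u1 = B NAND A = True NAND True = False
u2 = u1 NAND B = False NAND True = True
u3 = u2 AND A = True AND True = True

u1 = False  u3 = True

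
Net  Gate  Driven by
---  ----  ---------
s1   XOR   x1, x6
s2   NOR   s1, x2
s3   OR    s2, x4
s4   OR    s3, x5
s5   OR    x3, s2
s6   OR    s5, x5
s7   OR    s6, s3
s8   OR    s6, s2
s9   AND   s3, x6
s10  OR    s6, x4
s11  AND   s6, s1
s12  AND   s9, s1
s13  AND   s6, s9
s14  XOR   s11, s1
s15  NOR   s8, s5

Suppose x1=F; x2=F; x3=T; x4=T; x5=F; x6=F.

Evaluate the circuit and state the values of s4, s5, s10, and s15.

s1 = x1 XOR x6 = F XOR F = F
s2 = s1 NOR x2 = F NOR F = T
s3 = s2 OR x4 = T OR T = T
s4 = s3 OR x5 = T OR F = T
s5 = x3 OR s2 = T OR T = T
s6 = s5 OR x5 = T OR F = T
s8 = s6 OR s2 = T OR T = T
s10 = s6 OR x4 = T OR T = T
s15 = s8 NOR s5 = T NOR T = F

s4 = T; s5 = T; s10 = T; s15 = F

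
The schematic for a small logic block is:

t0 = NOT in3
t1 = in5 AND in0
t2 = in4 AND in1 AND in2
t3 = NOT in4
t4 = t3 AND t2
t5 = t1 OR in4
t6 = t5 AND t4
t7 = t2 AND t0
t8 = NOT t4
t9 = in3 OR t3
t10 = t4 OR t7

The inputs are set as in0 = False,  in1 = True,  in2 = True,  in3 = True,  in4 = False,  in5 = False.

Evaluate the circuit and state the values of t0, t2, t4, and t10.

t0 = NOT in3 = NOT True = False
t2 = in4 AND in1 AND in2 = False AND True AND True = False
t3 = NOT in4 = NOT False = True
t4 = t3 AND t2 = True AND False = False
t7 = t2 AND t0 = False AND False = False
t10 = t4 OR t7 = False OR False = False

t0 = False  t2 = False  t4 = False  t10 = False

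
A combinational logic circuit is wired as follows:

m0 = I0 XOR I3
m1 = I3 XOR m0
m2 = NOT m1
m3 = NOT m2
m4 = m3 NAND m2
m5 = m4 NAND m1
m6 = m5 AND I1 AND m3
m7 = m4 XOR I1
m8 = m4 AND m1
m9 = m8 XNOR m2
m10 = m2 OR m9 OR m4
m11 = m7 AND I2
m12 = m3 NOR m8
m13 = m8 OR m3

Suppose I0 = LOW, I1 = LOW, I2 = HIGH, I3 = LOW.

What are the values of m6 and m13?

m0 = I0 XOR I3 = LOW XOR LOW = LOW
m1 = I3 XOR m0 = LOW XOR LOW = LOW
m2 = NOT m1 = NOT LOW = HIGH
m3 = NOT m2 = NOT HIGH = LOW
m4 = m3 NAND m2 = LOW NAND HIGH = HIGH
m5 = m4 NAND m1 = HIGH NAND LOW = HIGH
m6 = m5 AND I1 AND m3 = HIGH AND LOW AND LOW = LOW
m8 = m4 AND m1 = HIGH AND LOW = LOW
m13 = m8 OR m3 = LOW OR LOW = LOW

m6 = LOW; m13 = LOW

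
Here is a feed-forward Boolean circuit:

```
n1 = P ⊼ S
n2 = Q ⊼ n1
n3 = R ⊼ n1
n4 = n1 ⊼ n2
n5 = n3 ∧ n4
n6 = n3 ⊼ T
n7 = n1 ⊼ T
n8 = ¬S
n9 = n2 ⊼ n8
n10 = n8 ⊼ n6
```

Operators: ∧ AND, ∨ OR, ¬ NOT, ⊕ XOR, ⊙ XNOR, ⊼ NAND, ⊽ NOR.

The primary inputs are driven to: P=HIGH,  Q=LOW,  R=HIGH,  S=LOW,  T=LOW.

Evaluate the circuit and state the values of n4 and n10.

n4 = LOW; n10 = LOW

n1 = P NAND S = HIGH NAND LOW = HIGH
n2 = Q NAND n1 = LOW NAND HIGH = HIGH
n3 = R NAND n1 = HIGH NAND HIGH = LOW
n4 = n1 NAND n2 = HIGH NAND HIGH = LOW
n6 = n3 NAND T = LOW NAND LOW = HIGH
n8 = NOT S = NOT LOW = HIGH
n10 = n8 NAND n6 = HIGH NAND HIGH = LOW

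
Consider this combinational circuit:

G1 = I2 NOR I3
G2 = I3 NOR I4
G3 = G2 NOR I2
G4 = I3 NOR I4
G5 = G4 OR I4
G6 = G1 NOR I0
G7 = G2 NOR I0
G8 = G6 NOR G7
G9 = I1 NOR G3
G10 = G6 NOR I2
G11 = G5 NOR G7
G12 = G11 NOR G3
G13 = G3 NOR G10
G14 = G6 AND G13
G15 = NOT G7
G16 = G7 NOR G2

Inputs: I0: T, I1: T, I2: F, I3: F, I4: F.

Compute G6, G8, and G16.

G6 = F, G8 = T, G16 = F

G1 = I2 NOR I3 = F NOR F = T
G2 = I3 NOR I4 = F NOR F = T
G6 = G1 NOR I0 = T NOR T = F
G7 = G2 NOR I0 = T NOR T = F
G8 = G6 NOR G7 = F NOR F = T
G16 = G7 NOR G2 = F NOR T = F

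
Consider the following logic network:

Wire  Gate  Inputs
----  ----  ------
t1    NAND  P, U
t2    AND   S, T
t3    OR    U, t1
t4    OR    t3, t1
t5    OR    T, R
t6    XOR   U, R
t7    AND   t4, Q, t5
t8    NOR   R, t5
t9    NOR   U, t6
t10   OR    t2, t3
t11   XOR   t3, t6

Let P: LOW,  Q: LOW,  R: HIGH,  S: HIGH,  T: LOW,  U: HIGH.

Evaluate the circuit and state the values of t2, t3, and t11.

t1 = P NAND U = LOW NAND HIGH = HIGH
t2 = S AND T = HIGH AND LOW = LOW
t3 = U OR t1 = HIGH OR HIGH = HIGH
t6 = U XOR R = HIGH XOR HIGH = LOW
t11 = t3 XOR t6 = HIGH XOR LOW = HIGH

t2 = LOW, t3 = HIGH, t11 = HIGH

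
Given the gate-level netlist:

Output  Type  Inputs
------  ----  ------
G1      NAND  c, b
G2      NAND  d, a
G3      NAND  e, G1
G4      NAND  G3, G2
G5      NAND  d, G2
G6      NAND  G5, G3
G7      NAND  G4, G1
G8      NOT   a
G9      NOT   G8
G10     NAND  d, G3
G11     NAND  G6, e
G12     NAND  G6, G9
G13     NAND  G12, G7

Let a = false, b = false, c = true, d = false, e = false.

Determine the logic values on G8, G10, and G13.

G8 = true, G10 = true, G13 = false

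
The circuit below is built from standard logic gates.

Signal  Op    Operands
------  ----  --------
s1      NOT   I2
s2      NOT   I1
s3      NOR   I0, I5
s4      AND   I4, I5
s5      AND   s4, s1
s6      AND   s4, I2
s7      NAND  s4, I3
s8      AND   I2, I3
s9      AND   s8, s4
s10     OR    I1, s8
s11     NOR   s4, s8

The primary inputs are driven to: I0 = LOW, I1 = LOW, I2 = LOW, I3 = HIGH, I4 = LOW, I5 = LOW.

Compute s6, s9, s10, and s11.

s4 = I4 AND I5 = LOW AND LOW = LOW
s6 = s4 AND I2 = LOW AND LOW = LOW
s8 = I2 AND I3 = LOW AND HIGH = LOW
s9 = s8 AND s4 = LOW AND LOW = LOW
s10 = I1 OR s8 = LOW OR LOW = LOW
s11 = s4 NOR s8 = LOW NOR LOW = HIGH

s6 = LOW  s9 = LOW  s10 = LOW  s11 = HIGH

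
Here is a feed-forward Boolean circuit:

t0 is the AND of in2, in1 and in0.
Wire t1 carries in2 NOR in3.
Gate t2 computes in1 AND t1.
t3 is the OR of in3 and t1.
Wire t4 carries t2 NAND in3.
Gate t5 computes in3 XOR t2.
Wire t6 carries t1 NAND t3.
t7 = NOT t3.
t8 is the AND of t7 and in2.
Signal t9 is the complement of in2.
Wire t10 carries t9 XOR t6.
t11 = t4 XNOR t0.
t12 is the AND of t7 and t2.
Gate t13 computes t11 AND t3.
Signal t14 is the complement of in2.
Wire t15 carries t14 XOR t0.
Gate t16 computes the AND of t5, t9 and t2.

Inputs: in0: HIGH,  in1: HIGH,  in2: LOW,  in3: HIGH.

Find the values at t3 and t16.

t1 = in2 NOR in3 = LOW NOR HIGH = LOW
t2 = in1 AND t1 = HIGH AND LOW = LOW
t3 = in3 OR t1 = HIGH OR LOW = HIGH
t5 = in3 XOR t2 = HIGH XOR LOW = HIGH
t9 = NOT in2 = NOT LOW = HIGH
t16 = t5 AND t9 AND t2 = HIGH AND HIGH AND LOW = LOW

t3 = HIGH, t16 = LOW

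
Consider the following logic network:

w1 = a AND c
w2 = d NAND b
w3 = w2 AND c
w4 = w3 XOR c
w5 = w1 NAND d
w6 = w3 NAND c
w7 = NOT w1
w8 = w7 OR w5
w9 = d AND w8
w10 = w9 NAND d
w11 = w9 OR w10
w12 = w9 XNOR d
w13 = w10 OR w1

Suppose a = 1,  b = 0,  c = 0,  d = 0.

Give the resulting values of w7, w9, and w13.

w7 = 1; w9 = 0; w13 = 1

w1 = a AND c = 1 AND 0 = 0
w5 = w1 NAND d = 0 NAND 0 = 1
w7 = NOT w1 = NOT 0 = 1
w8 = w7 OR w5 = 1 OR 1 = 1
w9 = d AND w8 = 0 AND 1 = 0
w10 = w9 NAND d = 0 NAND 0 = 1
w13 = w10 OR w1 = 1 OR 0 = 1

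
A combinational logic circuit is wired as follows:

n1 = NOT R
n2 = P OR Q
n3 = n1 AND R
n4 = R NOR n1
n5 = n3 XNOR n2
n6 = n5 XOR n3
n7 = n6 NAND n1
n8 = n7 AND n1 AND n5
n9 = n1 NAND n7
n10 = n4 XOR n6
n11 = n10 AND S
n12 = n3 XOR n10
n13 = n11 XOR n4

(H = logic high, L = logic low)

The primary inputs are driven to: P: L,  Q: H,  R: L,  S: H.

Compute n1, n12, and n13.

n1 = H, n12 = L, n13 = L

n1 = NOT R = NOT L = H
n2 = P OR Q = L OR H = H
n3 = n1 AND R = H AND L = L
n4 = R NOR n1 = L NOR H = L
n5 = n3 XNOR n2 = L XNOR H = L
n6 = n5 XOR n3 = L XOR L = L
n10 = n4 XOR n6 = L XOR L = L
n11 = n10 AND S = L AND H = L
n12 = n3 XOR n10 = L XOR L = L
n13 = n11 XOR n4 = L XOR L = L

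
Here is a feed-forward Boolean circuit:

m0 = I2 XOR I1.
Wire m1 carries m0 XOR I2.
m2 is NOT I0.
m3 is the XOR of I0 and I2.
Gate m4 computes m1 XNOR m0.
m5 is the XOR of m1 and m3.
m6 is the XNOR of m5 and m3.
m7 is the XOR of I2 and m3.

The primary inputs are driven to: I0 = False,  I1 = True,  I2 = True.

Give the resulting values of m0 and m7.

m0 = False, m7 = False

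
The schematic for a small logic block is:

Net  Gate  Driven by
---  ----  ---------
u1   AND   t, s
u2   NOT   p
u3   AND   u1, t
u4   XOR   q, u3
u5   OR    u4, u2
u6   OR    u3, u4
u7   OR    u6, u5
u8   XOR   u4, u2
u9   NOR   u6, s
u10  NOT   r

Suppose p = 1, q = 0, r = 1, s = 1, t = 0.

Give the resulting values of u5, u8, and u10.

u5 = 0; u8 = 0; u10 = 0

u1 = t AND s = 0 AND 1 = 0
u2 = NOT p = NOT 1 = 0
u3 = u1 AND t = 0 AND 0 = 0
u4 = q XOR u3 = 0 XOR 0 = 0
u5 = u4 OR u2 = 0 OR 0 = 0
u8 = u4 XOR u2 = 0 XOR 0 = 0
u10 = NOT r = NOT 1 = 0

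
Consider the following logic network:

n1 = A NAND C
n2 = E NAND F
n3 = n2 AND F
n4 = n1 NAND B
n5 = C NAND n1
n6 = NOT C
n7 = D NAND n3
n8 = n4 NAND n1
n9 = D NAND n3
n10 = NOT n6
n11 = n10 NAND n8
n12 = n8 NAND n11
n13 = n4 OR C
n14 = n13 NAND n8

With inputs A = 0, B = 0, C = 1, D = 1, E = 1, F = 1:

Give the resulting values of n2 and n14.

n1 = A NAND C = 0 NAND 1 = 1
n2 = E NAND F = 1 NAND 1 = 0
n4 = n1 NAND B = 1 NAND 0 = 1
n8 = n4 NAND n1 = 1 NAND 1 = 0
n13 = n4 OR C = 1 OR 1 = 1
n14 = n13 NAND n8 = 1 NAND 0 = 1

n2 = 0; n14 = 1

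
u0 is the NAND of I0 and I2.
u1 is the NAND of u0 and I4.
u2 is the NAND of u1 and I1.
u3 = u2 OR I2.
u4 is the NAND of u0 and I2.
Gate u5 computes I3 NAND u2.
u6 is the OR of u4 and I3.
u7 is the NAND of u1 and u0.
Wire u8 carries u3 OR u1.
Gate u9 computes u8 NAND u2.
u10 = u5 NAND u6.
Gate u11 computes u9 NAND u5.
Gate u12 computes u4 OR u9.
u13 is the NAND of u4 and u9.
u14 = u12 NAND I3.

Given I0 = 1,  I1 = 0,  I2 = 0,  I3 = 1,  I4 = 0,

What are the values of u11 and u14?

u0 = I0 NAND I2 = 1 NAND 0 = 1
u1 = u0 NAND I4 = 1 NAND 0 = 1
u2 = u1 NAND I1 = 1 NAND 0 = 1
u3 = u2 OR I2 = 1 OR 0 = 1
u4 = u0 NAND I2 = 1 NAND 0 = 1
u5 = I3 NAND u2 = 1 NAND 1 = 0
u8 = u3 OR u1 = 1 OR 1 = 1
u9 = u8 NAND u2 = 1 NAND 1 = 0
u11 = u9 NAND u5 = 0 NAND 0 = 1
u12 = u4 OR u9 = 1 OR 0 = 1
u14 = u12 NAND I3 = 1 NAND 1 = 0

u11 = 1  u14 = 0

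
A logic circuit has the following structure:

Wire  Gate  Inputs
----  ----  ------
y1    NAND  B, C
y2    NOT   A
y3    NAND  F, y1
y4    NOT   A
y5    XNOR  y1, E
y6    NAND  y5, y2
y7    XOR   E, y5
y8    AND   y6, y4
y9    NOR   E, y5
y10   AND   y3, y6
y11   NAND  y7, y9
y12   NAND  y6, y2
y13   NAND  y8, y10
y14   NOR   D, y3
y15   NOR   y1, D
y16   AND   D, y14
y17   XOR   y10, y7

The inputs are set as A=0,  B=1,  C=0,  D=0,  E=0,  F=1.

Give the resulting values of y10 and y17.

y1 = B NAND C = 1 NAND 0 = 1
y2 = NOT A = NOT 0 = 1
y3 = F NAND y1 = 1 NAND 1 = 0
y5 = y1 XNOR E = 1 XNOR 0 = 0
y6 = y5 NAND y2 = 0 NAND 1 = 1
y7 = E XOR y5 = 0 XOR 0 = 0
y10 = y3 AND y6 = 0 AND 1 = 0
y17 = y10 XOR y7 = 0 XOR 0 = 0

y10 = 0, y17 = 0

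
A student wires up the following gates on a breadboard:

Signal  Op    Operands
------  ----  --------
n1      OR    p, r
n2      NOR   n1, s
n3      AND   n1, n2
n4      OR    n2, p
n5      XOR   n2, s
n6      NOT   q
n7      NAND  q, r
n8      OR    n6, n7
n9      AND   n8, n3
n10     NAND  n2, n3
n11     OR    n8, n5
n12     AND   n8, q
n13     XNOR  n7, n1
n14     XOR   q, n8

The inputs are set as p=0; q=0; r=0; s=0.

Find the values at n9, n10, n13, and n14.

n9 = 0, n10 = 1, n13 = 0, n14 = 1

n1 = p OR r = 0 OR 0 = 0
n2 = n1 NOR s = 0 NOR 0 = 1
n3 = n1 AND n2 = 0 AND 1 = 0
n6 = NOT q = NOT 0 = 1
n7 = q NAND r = 0 NAND 0 = 1
n8 = n6 OR n7 = 1 OR 1 = 1
n9 = n8 AND n3 = 1 AND 0 = 0
n10 = n2 NAND n3 = 1 NAND 0 = 1
n13 = n7 XNOR n1 = 1 XNOR 0 = 0
n14 = q XOR n8 = 0 XOR 1 = 1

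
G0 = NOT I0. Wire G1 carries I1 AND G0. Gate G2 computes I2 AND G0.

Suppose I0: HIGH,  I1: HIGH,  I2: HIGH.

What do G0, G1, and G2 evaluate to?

G0 = NOT I0 = NOT HIGH = LOW
G1 = I1 AND G0 = HIGH AND LOW = LOW
G2 = I2 AND G0 = HIGH AND LOW = LOW

G0 = LOW  G1 = LOW  G2 = LOW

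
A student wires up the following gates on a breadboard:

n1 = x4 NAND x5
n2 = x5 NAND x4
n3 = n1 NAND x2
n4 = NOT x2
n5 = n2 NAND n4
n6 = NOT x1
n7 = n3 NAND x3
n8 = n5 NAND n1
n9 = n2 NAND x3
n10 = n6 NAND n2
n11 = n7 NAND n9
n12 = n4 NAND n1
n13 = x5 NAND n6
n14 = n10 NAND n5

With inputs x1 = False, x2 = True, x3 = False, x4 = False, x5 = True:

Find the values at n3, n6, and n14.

n1 = x4 NAND x5 = False NAND True = True
n2 = x5 NAND x4 = True NAND False = True
n3 = n1 NAND x2 = True NAND True = False
n4 = NOT x2 = NOT True = False
n5 = n2 NAND n4 = True NAND False = True
n6 = NOT x1 = NOT False = True
n10 = n6 NAND n2 = True NAND True = False
n14 = n10 NAND n5 = False NAND True = True

n3 = False  n6 = True  n14 = True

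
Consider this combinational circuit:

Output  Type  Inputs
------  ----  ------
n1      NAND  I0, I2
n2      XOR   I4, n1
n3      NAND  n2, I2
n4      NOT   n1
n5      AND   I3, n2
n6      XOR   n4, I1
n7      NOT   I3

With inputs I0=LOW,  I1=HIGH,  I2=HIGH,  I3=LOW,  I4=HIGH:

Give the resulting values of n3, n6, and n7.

n3 = HIGH; n6 = HIGH; n7 = HIGH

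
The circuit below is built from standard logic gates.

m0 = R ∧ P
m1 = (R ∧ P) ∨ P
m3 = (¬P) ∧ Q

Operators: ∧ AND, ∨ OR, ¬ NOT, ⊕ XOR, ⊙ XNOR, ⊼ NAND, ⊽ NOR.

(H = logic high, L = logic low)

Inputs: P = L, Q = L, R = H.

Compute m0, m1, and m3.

m0 = H ∧ L = L
m1 = (H ∧ L) ∨ L = L
m3 = (¬L) ∧ L = L

m0 = L; m1 = L; m3 = L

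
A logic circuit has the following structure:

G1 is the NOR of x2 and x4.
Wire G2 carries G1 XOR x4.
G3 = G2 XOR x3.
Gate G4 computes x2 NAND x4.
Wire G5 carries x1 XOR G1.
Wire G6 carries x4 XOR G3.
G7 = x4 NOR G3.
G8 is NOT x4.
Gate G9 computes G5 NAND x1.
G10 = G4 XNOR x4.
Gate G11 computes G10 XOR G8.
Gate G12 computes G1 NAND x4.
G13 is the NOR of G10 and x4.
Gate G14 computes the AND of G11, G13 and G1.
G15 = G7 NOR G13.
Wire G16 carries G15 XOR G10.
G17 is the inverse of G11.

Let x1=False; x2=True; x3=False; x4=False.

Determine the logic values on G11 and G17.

G11 = True, G17 = False

G4 = x2 NAND x4 = True NAND False = True
G8 = NOT x4 = NOT False = True
G10 = G4 XNOR x4 = True XNOR False = False
G11 = G10 XOR G8 = False XOR True = True
G17 = NOT G11 = NOT True = False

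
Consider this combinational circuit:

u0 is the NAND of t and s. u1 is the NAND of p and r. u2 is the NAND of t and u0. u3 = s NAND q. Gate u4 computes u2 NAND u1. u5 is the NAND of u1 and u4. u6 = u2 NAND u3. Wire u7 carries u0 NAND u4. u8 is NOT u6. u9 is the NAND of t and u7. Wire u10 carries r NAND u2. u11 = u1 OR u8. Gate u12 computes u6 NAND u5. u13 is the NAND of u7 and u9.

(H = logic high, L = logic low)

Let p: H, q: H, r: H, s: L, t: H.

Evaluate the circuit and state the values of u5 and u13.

u5 = H, u13 = H

u0 = t NAND s = H NAND L = H
u1 = p NAND r = H NAND H = L
u2 = t NAND u0 = H NAND H = L
u4 = u2 NAND u1 = L NAND L = H
u5 = u1 NAND u4 = L NAND H = H
u7 = u0 NAND u4 = H NAND H = L
u9 = t NAND u7 = H NAND L = H
u13 = u7 NAND u9 = L NAND H = H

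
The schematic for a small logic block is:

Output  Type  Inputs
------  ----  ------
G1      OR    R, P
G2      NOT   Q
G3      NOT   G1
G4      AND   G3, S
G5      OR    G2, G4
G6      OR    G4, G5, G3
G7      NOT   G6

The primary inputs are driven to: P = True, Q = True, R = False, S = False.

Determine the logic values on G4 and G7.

G4 = False, G7 = True

G1 = R OR P = False OR True = True
G2 = NOT Q = NOT True = False
G3 = NOT G1 = NOT True = False
G4 = G3 AND S = False AND False = False
G5 = G2 OR G4 = False OR False = False
G6 = G4 OR G5 OR G3 = False OR False OR False = False
G7 = NOT G6 = NOT False = True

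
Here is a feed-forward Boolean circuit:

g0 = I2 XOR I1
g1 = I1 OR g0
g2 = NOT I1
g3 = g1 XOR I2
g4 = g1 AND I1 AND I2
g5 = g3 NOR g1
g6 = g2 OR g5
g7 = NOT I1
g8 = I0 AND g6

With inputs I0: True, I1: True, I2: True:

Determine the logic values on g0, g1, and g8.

g0 = I2 XOR I1 = True XOR True = False
g1 = I1 OR g0 = True OR False = True
g2 = NOT I1 = NOT True = False
g3 = g1 XOR I2 = True XOR True = False
g5 = g3 NOR g1 = False NOR True = False
g6 = g2 OR g5 = False OR False = False
g8 = I0 AND g6 = True AND False = False

g0 = False, g1 = True, g8 = False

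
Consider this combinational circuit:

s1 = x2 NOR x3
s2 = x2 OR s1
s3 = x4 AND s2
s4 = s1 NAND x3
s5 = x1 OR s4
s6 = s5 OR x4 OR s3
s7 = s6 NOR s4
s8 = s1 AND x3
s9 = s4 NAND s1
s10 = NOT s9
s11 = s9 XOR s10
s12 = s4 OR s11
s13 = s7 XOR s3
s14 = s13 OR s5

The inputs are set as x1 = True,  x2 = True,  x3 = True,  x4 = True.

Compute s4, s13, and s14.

s4 = True, s13 = True, s14 = True

s1 = x2 NOR x3 = True NOR True = False
s2 = x2 OR s1 = True OR False = True
s3 = x4 AND s2 = True AND True = True
s4 = s1 NAND x3 = False NAND True = True
s5 = x1 OR s4 = True OR True = True
s6 = s5 OR x4 OR s3 = True OR True OR True = True
s7 = s6 NOR s4 = True NOR True = False
s13 = s7 XOR s3 = False XOR True = True
s14 = s13 OR s5 = True OR True = True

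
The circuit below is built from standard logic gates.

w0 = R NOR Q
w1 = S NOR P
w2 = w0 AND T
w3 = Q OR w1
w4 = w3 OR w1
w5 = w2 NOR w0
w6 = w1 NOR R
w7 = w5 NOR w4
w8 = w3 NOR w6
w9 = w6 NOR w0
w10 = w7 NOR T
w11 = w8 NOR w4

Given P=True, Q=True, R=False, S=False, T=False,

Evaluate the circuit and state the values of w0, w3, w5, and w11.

w0 = False  w3 = True  w5 = True  w11 = False

w0 = R NOR Q = False NOR True = False
w1 = S NOR P = False NOR True = False
w2 = w0 AND T = False AND False = False
w3 = Q OR w1 = True OR False = True
w4 = w3 OR w1 = True OR False = True
w5 = w2 NOR w0 = False NOR False = True
w6 = w1 NOR R = False NOR False = True
w8 = w3 NOR w6 = True NOR True = False
w11 = w8 NOR w4 = False NOR True = False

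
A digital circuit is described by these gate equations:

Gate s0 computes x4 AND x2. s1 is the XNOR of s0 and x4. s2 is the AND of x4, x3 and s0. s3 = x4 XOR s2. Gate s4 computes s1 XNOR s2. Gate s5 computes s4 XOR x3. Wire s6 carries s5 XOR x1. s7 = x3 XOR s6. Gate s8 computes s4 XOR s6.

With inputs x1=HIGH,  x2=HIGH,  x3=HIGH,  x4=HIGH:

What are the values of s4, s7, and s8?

s0 = x4 AND x2 = HIGH AND HIGH = HIGH
s1 = s0 XNOR x4 = HIGH XNOR HIGH = HIGH
s2 = x4 AND x3 AND s0 = HIGH AND HIGH AND HIGH = HIGH
s4 = s1 XNOR s2 = HIGH XNOR HIGH = HIGH
s5 = s4 XOR x3 = HIGH XOR HIGH = LOW
s6 = s5 XOR x1 = LOW XOR HIGH = HIGH
s7 = x3 XOR s6 = HIGH XOR HIGH = LOW
s8 = s4 XOR s6 = HIGH XOR HIGH = LOW

s4 = HIGH, s7 = LOW, s8 = LOW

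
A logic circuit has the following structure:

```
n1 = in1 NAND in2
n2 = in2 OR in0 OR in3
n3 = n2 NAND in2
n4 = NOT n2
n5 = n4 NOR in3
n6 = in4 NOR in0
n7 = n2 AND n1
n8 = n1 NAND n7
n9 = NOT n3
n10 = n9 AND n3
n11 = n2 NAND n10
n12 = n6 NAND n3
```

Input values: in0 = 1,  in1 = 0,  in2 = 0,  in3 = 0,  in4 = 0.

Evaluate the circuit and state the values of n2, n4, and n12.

n2 = in2 OR in0 OR in3 = 0 OR 1 OR 0 = 1
n3 = n2 NAND in2 = 1 NAND 0 = 1
n4 = NOT n2 = NOT 1 = 0
n6 = in4 NOR in0 = 0 NOR 1 = 0
n12 = n6 NAND n3 = 0 NAND 1 = 1

n2 = 1; n4 = 0; n12 = 1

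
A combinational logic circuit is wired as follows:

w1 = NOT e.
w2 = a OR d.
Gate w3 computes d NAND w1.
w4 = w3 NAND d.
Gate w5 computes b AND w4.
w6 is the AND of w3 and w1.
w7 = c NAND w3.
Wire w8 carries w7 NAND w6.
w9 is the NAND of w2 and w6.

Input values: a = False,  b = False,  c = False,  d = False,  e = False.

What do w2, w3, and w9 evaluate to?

w1 = NOT e = NOT False = True
w2 = a OR d = False OR False = False
w3 = d NAND w1 = False NAND True = True
w6 = w3 AND w1 = True AND True = True
w9 = w2 NAND w6 = False NAND True = True

w2 = False; w3 = True; w9 = True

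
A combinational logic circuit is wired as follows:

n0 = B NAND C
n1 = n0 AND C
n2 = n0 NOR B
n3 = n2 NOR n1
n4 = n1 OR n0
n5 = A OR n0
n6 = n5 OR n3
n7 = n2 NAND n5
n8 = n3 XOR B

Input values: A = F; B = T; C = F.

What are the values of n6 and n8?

n6 = T, n8 = F

n0 = B NAND C = T NAND F = T
n1 = n0 AND C = T AND F = F
n2 = n0 NOR B = T NOR T = F
n3 = n2 NOR n1 = F NOR F = T
n5 = A OR n0 = F OR T = T
n6 = n5 OR n3 = T OR T = T
n8 = n3 XOR B = T XOR T = F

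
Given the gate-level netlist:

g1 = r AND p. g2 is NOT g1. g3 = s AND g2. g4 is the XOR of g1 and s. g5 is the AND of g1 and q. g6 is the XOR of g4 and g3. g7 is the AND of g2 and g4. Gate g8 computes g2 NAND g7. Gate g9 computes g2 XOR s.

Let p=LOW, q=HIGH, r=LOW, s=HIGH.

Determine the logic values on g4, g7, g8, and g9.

g4 = HIGH, g7 = HIGH, g8 = LOW, g9 = LOW

g1 = r AND p = LOW AND LOW = LOW
g2 = NOT g1 = NOT LOW = HIGH
g4 = g1 XOR s = LOW XOR HIGH = HIGH
g7 = g2 AND g4 = HIGH AND HIGH = HIGH
g8 = g2 NAND g7 = HIGH NAND HIGH = LOW
g9 = g2 XOR s = HIGH XOR HIGH = LOW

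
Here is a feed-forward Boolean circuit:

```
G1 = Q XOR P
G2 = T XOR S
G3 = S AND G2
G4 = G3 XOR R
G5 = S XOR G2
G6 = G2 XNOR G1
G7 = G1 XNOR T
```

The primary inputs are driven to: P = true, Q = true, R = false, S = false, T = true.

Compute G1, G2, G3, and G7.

G1 = false, G2 = true, G3 = false, G7 = false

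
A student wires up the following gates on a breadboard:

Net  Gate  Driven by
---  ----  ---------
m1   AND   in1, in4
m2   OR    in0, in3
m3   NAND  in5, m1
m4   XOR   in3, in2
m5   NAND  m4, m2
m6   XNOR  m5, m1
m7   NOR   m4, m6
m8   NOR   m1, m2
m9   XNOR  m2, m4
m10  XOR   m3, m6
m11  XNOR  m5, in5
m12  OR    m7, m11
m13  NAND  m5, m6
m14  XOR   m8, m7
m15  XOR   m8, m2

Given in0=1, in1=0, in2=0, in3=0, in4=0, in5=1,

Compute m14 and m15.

m1 = in1 AND in4 = 0 AND 0 = 0
m2 = in0 OR in3 = 1 OR 0 = 1
m4 = in3 XOR in2 = 0 XOR 0 = 0
m5 = m4 NAND m2 = 0 NAND 1 = 1
m6 = m5 XNOR m1 = 1 XNOR 0 = 0
m7 = m4 NOR m6 = 0 NOR 0 = 1
m8 = m1 NOR m2 = 0 NOR 1 = 0
m14 = m8 XOR m7 = 0 XOR 1 = 1
m15 = m8 XOR m2 = 0 XOR 1 = 1

m14 = 1; m15 = 1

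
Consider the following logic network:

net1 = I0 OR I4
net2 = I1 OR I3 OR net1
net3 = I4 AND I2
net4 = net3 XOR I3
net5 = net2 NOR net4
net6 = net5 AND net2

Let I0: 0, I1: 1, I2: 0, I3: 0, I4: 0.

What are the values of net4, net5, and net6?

net4 = 0; net5 = 0; net6 = 0

net1 = I0 OR I4 = 0 OR 0 = 0
net2 = I1 OR I3 OR net1 = 1 OR 0 OR 0 = 1
net3 = I4 AND I2 = 0 AND 0 = 0
net4 = net3 XOR I3 = 0 XOR 0 = 0
net5 = net2 NOR net4 = 1 NOR 0 = 0
net6 = net5 AND net2 = 0 AND 1 = 0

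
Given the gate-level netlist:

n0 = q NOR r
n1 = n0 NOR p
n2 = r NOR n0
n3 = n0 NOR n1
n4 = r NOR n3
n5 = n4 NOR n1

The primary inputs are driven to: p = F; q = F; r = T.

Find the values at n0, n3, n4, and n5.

n0 = F, n3 = F, n4 = F, n5 = F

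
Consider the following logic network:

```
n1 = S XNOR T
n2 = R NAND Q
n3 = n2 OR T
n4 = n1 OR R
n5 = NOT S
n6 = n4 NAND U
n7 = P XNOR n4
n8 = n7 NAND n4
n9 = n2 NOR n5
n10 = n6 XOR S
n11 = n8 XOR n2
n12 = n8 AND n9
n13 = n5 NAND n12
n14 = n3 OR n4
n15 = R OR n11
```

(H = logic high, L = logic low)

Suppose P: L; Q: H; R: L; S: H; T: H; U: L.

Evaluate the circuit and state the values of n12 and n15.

n12 = L, n15 = L

n1 = S XNOR T = H XNOR H = H
n2 = R NAND Q = L NAND H = H
n4 = n1 OR R = H OR L = H
n5 = NOT S = NOT H = L
n7 = P XNOR n4 = L XNOR H = L
n8 = n7 NAND n4 = L NAND H = H
n9 = n2 NOR n5 = H NOR L = L
n11 = n8 XOR n2 = H XOR H = L
n12 = n8 AND n9 = H AND L = L
n15 = R OR n11 = L OR L = L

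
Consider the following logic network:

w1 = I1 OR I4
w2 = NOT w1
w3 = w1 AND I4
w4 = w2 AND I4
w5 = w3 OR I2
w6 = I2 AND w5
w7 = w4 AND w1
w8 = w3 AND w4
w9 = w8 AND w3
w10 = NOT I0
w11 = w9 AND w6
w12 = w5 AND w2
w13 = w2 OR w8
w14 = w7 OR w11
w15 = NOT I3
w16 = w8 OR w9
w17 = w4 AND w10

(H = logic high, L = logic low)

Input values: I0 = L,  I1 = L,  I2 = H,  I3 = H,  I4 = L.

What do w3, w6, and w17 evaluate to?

w1 = I1 OR I4 = L OR L = L
w2 = NOT w1 = NOT L = H
w3 = w1 AND I4 = L AND L = L
w4 = w2 AND I4 = H AND L = L
w5 = w3 OR I2 = L OR H = H
w6 = I2 AND w5 = H AND H = H
w10 = NOT I0 = NOT L = H
w17 = w4 AND w10 = L AND H = L

w3 = L  w6 = H  w17 = L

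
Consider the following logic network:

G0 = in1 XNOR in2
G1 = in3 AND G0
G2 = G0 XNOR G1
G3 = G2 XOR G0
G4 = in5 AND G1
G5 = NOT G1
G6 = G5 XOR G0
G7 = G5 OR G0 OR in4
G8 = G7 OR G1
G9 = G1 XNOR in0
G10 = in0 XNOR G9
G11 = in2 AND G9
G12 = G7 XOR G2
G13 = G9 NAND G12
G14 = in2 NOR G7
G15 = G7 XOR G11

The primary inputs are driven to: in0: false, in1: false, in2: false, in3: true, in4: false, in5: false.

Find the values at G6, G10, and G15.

G0 = in1 XNOR in2 = false XNOR false = true
G1 = in3 AND G0 = true AND true = true
G5 = NOT G1 = NOT true = false
G6 = G5 XOR G0 = false XOR true = true
G7 = G5 OR G0 OR in4 = false OR true OR false = true
G9 = G1 XNOR in0 = true XNOR false = false
G10 = in0 XNOR G9 = false XNOR false = true
G11 = in2 AND G9 = false AND false = false
G15 = G7 XOR G11 = true XOR false = true

G6 = true; G10 = true; G15 = true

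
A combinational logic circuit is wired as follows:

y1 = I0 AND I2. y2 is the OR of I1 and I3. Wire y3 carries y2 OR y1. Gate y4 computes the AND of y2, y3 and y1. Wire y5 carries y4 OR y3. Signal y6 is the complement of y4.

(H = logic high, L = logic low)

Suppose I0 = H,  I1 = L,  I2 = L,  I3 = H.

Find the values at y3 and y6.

y3 = H  y6 = H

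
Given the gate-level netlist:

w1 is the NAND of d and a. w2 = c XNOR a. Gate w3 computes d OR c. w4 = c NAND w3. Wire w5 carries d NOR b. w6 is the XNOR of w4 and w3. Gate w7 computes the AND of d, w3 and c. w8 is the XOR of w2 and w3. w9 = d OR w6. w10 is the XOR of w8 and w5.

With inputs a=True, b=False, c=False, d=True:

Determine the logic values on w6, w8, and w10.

w6 = True; w8 = True; w10 = True

w2 = c XNOR a = False XNOR True = False
w3 = d OR c = True OR False = True
w4 = c NAND w3 = False NAND True = True
w5 = d NOR b = True NOR False = False
w6 = w4 XNOR w3 = True XNOR True = True
w8 = w2 XOR w3 = False XOR True = True
w10 = w8 XOR w5 = True XOR False = True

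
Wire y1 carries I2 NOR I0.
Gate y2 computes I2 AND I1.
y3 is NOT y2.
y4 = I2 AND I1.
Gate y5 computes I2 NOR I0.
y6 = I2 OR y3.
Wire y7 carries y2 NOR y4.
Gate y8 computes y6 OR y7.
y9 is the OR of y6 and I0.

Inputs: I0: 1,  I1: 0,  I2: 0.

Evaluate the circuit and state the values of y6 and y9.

y6 = 1, y9 = 1

y2 = I2 AND I1 = 0 AND 0 = 0
y3 = NOT y2 = NOT 0 = 1
y6 = I2 OR y3 = 0 OR 1 = 1
y9 = y6 OR I0 = 1 OR 1 = 1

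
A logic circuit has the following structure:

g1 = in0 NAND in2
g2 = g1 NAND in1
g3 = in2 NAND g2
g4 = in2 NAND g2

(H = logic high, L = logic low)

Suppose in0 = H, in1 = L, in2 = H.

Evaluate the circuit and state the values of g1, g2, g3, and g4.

g1 = L  g2 = H  g3 = L  g4 = L

g1 = in0 NAND in2 = H NAND H = L
g2 = g1 NAND in1 = L NAND L = H
g3 = in2 NAND g2 = H NAND H = L
g4 = in2 NAND g2 = H NAND H = L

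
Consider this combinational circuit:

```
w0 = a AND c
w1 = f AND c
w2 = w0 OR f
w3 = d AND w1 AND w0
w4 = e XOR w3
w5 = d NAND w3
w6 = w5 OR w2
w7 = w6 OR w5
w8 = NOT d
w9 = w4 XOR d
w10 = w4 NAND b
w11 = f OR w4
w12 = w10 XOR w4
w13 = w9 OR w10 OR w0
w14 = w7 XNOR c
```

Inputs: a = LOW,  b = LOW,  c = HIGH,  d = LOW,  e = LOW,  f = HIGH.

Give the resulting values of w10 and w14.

w10 = HIGH; w14 = HIGH

w0 = a AND c = LOW AND HIGH = LOW
w1 = f AND c = HIGH AND HIGH = HIGH
w2 = w0 OR f = LOW OR HIGH = HIGH
w3 = d AND w1 AND w0 = LOW AND HIGH AND LOW = LOW
w4 = e XOR w3 = LOW XOR LOW = LOW
w5 = d NAND w3 = LOW NAND LOW = HIGH
w6 = w5 OR w2 = HIGH OR HIGH = HIGH
w7 = w6 OR w5 = HIGH OR HIGH = HIGH
w10 = w4 NAND b = LOW NAND LOW = HIGH
w14 = w7 XNOR c = HIGH XNOR HIGH = HIGH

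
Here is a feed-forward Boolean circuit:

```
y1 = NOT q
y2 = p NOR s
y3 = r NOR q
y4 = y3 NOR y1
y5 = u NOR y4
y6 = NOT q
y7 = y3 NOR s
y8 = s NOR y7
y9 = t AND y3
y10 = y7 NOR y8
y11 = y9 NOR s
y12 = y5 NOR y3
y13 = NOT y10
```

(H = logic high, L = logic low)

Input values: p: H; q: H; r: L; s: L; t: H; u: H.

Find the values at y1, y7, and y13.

y1 = L, y7 = H, y13 = H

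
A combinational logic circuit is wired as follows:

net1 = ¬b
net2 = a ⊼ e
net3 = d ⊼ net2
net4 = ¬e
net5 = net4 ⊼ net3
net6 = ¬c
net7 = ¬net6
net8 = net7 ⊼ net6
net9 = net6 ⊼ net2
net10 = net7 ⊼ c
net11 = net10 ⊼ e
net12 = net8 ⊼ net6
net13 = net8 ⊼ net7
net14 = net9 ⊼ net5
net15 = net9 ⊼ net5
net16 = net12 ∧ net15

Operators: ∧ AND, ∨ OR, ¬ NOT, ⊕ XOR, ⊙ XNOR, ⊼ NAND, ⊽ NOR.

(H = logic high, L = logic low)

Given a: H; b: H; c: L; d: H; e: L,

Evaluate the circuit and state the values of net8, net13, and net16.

net8 = H, net13 = H, net16 = L

net2 = a NAND e = H NAND L = H
net3 = d NAND net2 = H NAND H = L
net4 = NOT e = NOT L = H
net5 = net4 NAND net3 = H NAND L = H
net6 = NOT c = NOT L = H
net7 = NOT net6 = NOT H = L
net8 = net7 NAND net6 = L NAND H = H
net9 = net6 NAND net2 = H NAND H = L
net12 = net8 NAND net6 = H NAND H = L
net13 = net8 NAND net7 = H NAND L = H
net15 = net9 NAND net5 = L NAND H = H
net16 = net12 AND net15 = L AND H = L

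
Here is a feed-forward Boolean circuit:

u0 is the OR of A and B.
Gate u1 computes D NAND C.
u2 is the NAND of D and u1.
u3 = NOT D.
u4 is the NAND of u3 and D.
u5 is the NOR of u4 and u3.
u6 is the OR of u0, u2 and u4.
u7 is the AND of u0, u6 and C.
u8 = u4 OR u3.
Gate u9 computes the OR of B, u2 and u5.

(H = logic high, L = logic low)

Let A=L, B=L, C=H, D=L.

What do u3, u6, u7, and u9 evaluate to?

u3 = H, u6 = H, u7 = L, u9 = H

u0 = A OR B = L OR L = L
u1 = D NAND C = L NAND H = H
u2 = D NAND u1 = L NAND H = H
u3 = NOT D = NOT L = H
u4 = u3 NAND D = H NAND L = H
u5 = u4 NOR u3 = H NOR H = L
u6 = u0 OR u2 OR u4 = L OR H OR H = H
u7 = u0 AND u6 AND C = L AND H AND H = L
u9 = B OR u2 OR u5 = L OR H OR L = H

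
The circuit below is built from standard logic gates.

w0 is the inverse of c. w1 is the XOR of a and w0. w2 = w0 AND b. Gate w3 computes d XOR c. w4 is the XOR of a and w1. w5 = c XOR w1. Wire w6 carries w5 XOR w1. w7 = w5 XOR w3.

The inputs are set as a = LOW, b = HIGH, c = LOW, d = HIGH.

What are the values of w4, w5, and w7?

w0 = NOT c = NOT LOW = HIGH
w1 = a XOR w0 = LOW XOR HIGH = HIGH
w3 = d XOR c = HIGH XOR LOW = HIGH
w4 = a XOR w1 = LOW XOR HIGH = HIGH
w5 = c XOR w1 = LOW XOR HIGH = HIGH
w7 = w5 XOR w3 = HIGH XOR HIGH = LOW

w4 = HIGH  w5 = HIGH  w7 = LOW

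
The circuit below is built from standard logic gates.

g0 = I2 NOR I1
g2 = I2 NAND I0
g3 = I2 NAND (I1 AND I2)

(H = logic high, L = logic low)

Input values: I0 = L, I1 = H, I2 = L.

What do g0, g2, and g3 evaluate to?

g0 = L; g2 = H; g3 = H

g0 = L NOR H = L
g2 = L NAND L = H
g3 = L NAND (H AND L) = H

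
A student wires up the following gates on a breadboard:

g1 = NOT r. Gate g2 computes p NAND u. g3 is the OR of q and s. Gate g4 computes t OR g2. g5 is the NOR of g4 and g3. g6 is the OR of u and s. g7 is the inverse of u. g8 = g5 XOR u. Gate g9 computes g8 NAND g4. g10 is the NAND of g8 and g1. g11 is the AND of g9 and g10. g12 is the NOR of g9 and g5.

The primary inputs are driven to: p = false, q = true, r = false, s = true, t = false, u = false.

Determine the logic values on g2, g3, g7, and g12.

g2 = p NAND u = false NAND false = true
g3 = q OR s = true OR true = true
g4 = t OR g2 = false OR true = true
g5 = g4 NOR g3 = true NOR true = false
g7 = NOT u = NOT false = true
g8 = g5 XOR u = false XOR false = false
g9 = g8 NAND g4 = false NAND true = true
g12 = g9 NOR g5 = true NOR false = false

g2 = true  g3 = true  g7 = true  g12 = false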